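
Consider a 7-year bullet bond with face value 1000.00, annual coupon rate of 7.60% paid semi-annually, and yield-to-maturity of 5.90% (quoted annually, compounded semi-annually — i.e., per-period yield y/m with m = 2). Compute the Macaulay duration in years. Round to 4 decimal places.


Answer: Macaulay duration = 5.6306 years

Derivation:
Coupon per period c = face * coupon_rate / m = 38.000000
Periods per year m = 2; per-period yield y/m = 0.029500
Number of cashflows N = 14
Cashflows (t years, CF_t, discount factor 1/(1+y/m)^(m*t), PV):
  t = 0.5000: CF_t = 38.000000, DF = 0.971345, PV = 36.911122
  t = 1.0000: CF_t = 38.000000, DF = 0.943512, PV = 35.853445
  t = 1.5000: CF_t = 38.000000, DF = 0.916476, PV = 34.826076
  t = 2.0000: CF_t = 38.000000, DF = 0.890214, PV = 33.828146
  t = 2.5000: CF_t = 38.000000, DF = 0.864706, PV = 32.858811
  t = 3.0000: CF_t = 38.000000, DF = 0.839928, PV = 31.917252
  t = 3.5000: CF_t = 38.000000, DF = 0.815860, PV = 31.002673
  t = 4.0000: CF_t = 38.000000, DF = 0.792482, PV = 30.114301
  t = 4.5000: CF_t = 38.000000, DF = 0.769773, PV = 29.251385
  t = 5.0000: CF_t = 38.000000, DF = 0.747716, PV = 28.413196
  t = 5.5000: CF_t = 38.000000, DF = 0.726290, PV = 27.599025
  t = 6.0000: CF_t = 38.000000, DF = 0.705479, PV = 26.808183
  t = 6.5000: CF_t = 38.000000, DF = 0.685263, PV = 26.040003
  t = 7.0000: CF_t = 1038.000000, DF = 0.665627, PV = 690.921075
Price P = sum_t PV_t = 1096.344694
Macaulay numerator sum_t t * PV_t:
  t * PV_t at t = 0.5000: 18.455561
  t * PV_t at t = 1.0000: 35.853445
  t * PV_t at t = 1.5000: 52.239114
  t * PV_t at t = 2.0000: 67.656291
  t * PV_t at t = 2.5000: 82.147027
  t * PV_t at t = 3.0000: 95.751756
  t * PV_t at t = 3.5000: 108.509356
  t * PV_t at t = 4.0000: 120.457205
  t * PV_t at t = 4.5000: 131.631234
  t * PV_t at t = 5.0000: 142.065980
  t * PV_t at t = 5.5000: 151.794636
  t * PV_t at t = 6.0000: 160.849100
  t * PV_t at t = 6.5000: 169.260021
  t * PV_t at t = 7.0000: 4836.447526
Macaulay duration D = (sum_t t * PV_t) / P = 6173.118252 / 1096.344694 = 5.630636


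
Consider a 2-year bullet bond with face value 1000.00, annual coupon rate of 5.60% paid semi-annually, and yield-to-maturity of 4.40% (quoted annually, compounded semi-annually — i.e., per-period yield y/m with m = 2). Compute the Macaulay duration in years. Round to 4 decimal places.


Coupon per period c = face * coupon_rate / m = 28.000000
Periods per year m = 2; per-period yield y/m = 0.022000
Number of cashflows N = 4
Cashflows (t years, CF_t, discount factor 1/(1+y/m)^(m*t), PV):
  t = 0.5000: CF_t = 28.000000, DF = 0.978474, PV = 27.397260
  t = 1.0000: CF_t = 28.000000, DF = 0.957411, PV = 26.807495
  t = 1.5000: CF_t = 28.000000, DF = 0.936801, PV = 26.230426
  t = 2.0000: CF_t = 1028.000000, DF = 0.916635, PV = 942.300738
Price P = sum_t PV_t = 1022.735920
Macaulay numerator sum_t t * PV_t:
  t * PV_t at t = 0.5000: 13.698630
  t * PV_t at t = 1.0000: 26.807495
  t * PV_t at t = 1.5000: 39.345639
  t * PV_t at t = 2.0000: 1884.601477
Macaulay duration D = (sum_t t * PV_t) / P = 1964.453241 / 1022.735920 = 1.920782

Answer: Macaulay duration = 1.9208 years


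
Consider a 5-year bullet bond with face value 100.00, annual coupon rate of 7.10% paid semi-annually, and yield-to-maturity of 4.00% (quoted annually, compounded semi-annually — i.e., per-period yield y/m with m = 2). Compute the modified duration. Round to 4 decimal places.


Answer: Modified duration = 4.2621

Derivation:
Coupon per period c = face * coupon_rate / m = 3.550000
Periods per year m = 2; per-period yield y/m = 0.020000
Number of cashflows N = 10
Cashflows (t years, CF_t, discount factor 1/(1+y/m)^(m*t), PV):
  t = 0.5000: CF_t = 3.550000, DF = 0.980392, PV = 3.480392
  t = 1.0000: CF_t = 3.550000, DF = 0.961169, PV = 3.412149
  t = 1.5000: CF_t = 3.550000, DF = 0.942322, PV = 3.345244
  t = 2.0000: CF_t = 3.550000, DF = 0.923845, PV = 3.279651
  t = 2.5000: CF_t = 3.550000, DF = 0.905731, PV = 3.215344
  t = 3.0000: CF_t = 3.550000, DF = 0.887971, PV = 3.152298
  t = 3.5000: CF_t = 3.550000, DF = 0.870560, PV = 3.090489
  t = 4.0000: CF_t = 3.550000, DF = 0.853490, PV = 3.029891
  t = 4.5000: CF_t = 3.550000, DF = 0.836755, PV = 2.970481
  t = 5.0000: CF_t = 103.550000, DF = 0.820348, PV = 84.947066
Price P = sum_t PV_t = 113.923007
First compute Macaulay numerator sum_t t * PV_t:
  t * PV_t at t = 0.5000: 1.740196
  t * PV_t at t = 1.0000: 3.412149
  t * PV_t at t = 1.5000: 5.017866
  t * PV_t at t = 2.0000: 6.559303
  t * PV_t at t = 2.5000: 8.038361
  t * PV_t at t = 3.0000: 9.456895
  t * PV_t at t = 3.5000: 10.816710
  t * PV_t at t = 4.0000: 12.119563
  t * PV_t at t = 4.5000: 13.367165
  t * PV_t at t = 5.0000: 424.735332
Macaulay duration D = 495.263541 / 113.923007 = 4.347353
Modified duration = D / (1 + y/m) = 4.347353 / (1 + 0.020000) = 4.262111


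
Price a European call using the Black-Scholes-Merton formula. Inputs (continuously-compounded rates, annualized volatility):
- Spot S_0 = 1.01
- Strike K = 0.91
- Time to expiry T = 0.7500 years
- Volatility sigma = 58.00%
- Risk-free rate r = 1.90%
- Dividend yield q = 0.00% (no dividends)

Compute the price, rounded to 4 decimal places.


d1 = (ln(S/K) + (r - q + 0.5*sigma^2) * T) / (sigma * sqrt(T)) = 0.48708655
d2 = d1 - sigma * sqrt(T) = -0.01520818
exp(-rT) = 0.98585105; exp(-qT) = 1.00000000
C = S_0 * exp(-qT) * N(d1) - K * exp(-rT) * N(d2)
N(d1) = 0.68690150; N(d2) = 0.49393305
C = 1.0100 * 1.00000000 * 0.68690150 - 0.9100 * 0.98585105 * 0.49393305 = 0.2507

Answer: Price = 0.2507


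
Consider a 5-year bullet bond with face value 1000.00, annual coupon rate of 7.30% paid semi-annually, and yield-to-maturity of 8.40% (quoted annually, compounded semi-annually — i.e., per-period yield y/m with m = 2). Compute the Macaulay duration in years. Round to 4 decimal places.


Answer: Macaulay duration = 4.2581 years

Derivation:
Coupon per period c = face * coupon_rate / m = 36.500000
Periods per year m = 2; per-period yield y/m = 0.042000
Number of cashflows N = 10
Cashflows (t years, CF_t, discount factor 1/(1+y/m)^(m*t), PV):
  t = 0.5000: CF_t = 36.500000, DF = 0.959693, PV = 35.028791
  t = 1.0000: CF_t = 36.500000, DF = 0.921010, PV = 33.616882
  t = 1.5000: CF_t = 36.500000, DF = 0.883887, PV = 32.261883
  t = 2.0000: CF_t = 36.500000, DF = 0.848260, PV = 30.961500
  t = 2.5000: CF_t = 36.500000, DF = 0.814069, PV = 29.713531
  t = 3.0000: CF_t = 36.500000, DF = 0.781257, PV = 28.515865
  t = 3.5000: CF_t = 36.500000, DF = 0.749766, PV = 27.366473
  t = 4.0000: CF_t = 36.500000, DF = 0.719545, PV = 26.263410
  t = 4.5000: CF_t = 36.500000, DF = 0.690543, PV = 25.204808
  t = 5.0000: CF_t = 1036.500000, DF = 0.662709, PV = 686.897786
Price P = sum_t PV_t = 955.830929
Macaulay numerator sum_t t * PV_t:
  t * PV_t at t = 0.5000: 17.514395
  t * PV_t at t = 1.0000: 33.616882
  t * PV_t at t = 1.5000: 48.392824
  t * PV_t at t = 2.0000: 61.922999
  t * PV_t at t = 2.5000: 74.283828
  t * PV_t at t = 3.0000: 85.547595
  t * PV_t at t = 3.5000: 95.782656
  t * PV_t at t = 4.0000: 105.053640
  t * PV_t at t = 4.5000: 113.421636
  t * PV_t at t = 5.0000: 3434.488932
Macaulay duration D = (sum_t t * PV_t) / P = 4070.025388 / 955.830929 = 4.258102


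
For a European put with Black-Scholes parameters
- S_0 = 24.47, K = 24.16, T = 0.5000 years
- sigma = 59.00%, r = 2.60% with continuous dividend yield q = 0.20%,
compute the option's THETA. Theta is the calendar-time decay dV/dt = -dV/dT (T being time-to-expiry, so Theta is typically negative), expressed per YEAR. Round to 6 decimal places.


Answer: Theta = -3.597651

Derivation:
d1 = 0.2679203729; d2 = -0.1492726280
phi(d1) = 0.3848778775; exp(-qT) = 0.9990004998; exp(-rT) = 0.9870841350
Theta = -S*exp(-qT)*phi(d1)*sigma/(2*sqrt(T)) + r*K*exp(-rT)*N(-d2) - q*S*exp(-qT)*N(-d1)
N(-d1) = 0.3943803057; N(-d2) = 0.5593307435; sqrt(T) = 0.7071067812
Term 1 = -24.4700 * 0.9990004998 * 0.3848778775 * 0.5900 / (2 * 0.7071067812) = -3.9251805443
Term 2 = 0.0260 * 24.1600 * 0.9870841350 * 0.5593307435 = 0.3468112210
Term 3 = -0.0020 * 24.4700 * 0.9990004998 * 0.3943803057 = -0.0192816808
Theta = -3.9251805443 + (0.3468112210) + (-0.0192816808) = -3.597651


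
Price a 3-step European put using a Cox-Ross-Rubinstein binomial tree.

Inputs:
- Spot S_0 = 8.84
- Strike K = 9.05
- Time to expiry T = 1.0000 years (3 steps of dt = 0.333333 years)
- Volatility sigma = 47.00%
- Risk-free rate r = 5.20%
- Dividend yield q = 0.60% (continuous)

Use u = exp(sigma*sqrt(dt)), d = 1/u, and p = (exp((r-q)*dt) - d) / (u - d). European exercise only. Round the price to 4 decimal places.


dt = T/N = 0.333333
u = exp(sigma*sqrt(dt)) = 1.311740; d = 1/u = 0.762346
p = (exp((r-q)*dt) - d) / (u - d) = 0.460699
Discount per step: exp(-r*dt) = 0.982816
Stock lattice S(k, i) with i counting down-moves:
  k=0: S(0,0) = 8.8400
  k=1: S(1,0) = 11.5958; S(1,1) = 6.7391
  k=2: S(2,0) = 15.2107; S(2,1) = 8.8400; S(2,2) = 5.1376
  k=3: S(3,0) = 19.9524; S(3,1) = 11.5958; S(3,2) = 6.7391; S(3,3) = 3.9166
Terminal payoffs V(N, i) = max(K - S_T, 0):
  V(3,0) = 0.000000; V(3,1) = 0.000000; V(3,2) = 2.310860; V(3,3) = 5.133404
Backward induction: V(k, i) = exp(-r*dt) * [p * V(k+1, i) + (1-p) * V(k+1, i+1)].
  V(2,0) = exp(-r*dt) * [p*0.000000 + (1-p)*0.000000] = 0.000000
  V(2,1) = exp(-r*dt) * [p*0.000000 + (1-p)*2.310860] = 1.224833
  V(2,2) = exp(-r*dt) * [p*2.310860 + (1-p)*5.133404] = 3.767193
  V(1,0) = exp(-r*dt) * [p*0.000000 + (1-p)*1.224833] = 0.649203
  V(1,1) = exp(-r*dt) * [p*1.224833 + (1-p)*3.767193] = 2.551322
  V(0,0) = exp(-r*dt) * [p*0.649203 + (1-p)*2.551322] = 1.646234

Answer: Price = V(0,0) = 1.6462


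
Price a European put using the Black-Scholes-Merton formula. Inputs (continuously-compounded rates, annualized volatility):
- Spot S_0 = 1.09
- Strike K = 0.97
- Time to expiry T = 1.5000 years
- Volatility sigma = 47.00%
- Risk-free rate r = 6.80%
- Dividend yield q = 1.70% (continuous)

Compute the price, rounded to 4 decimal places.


d1 = (ln(S/K) + (r - q + 0.5*sigma^2) * T) / (sigma * sqrt(T)) = 0.62333764
d2 = d1 - sigma * sqrt(T) = 0.04770755
exp(-rT) = 0.90302955; exp(-qT) = 0.97482238
P = K * exp(-rT) * N(-d2) - S_0 * exp(-qT) * N(-d1)
N(-d1) = 0.26653133; N(-d2) = 0.48097466
P = 0.9700 * 0.90302955 * 0.48097466 - 1.0900 * 0.97482238 * 0.26653133 = 0.1381

Answer: Price = 0.1381


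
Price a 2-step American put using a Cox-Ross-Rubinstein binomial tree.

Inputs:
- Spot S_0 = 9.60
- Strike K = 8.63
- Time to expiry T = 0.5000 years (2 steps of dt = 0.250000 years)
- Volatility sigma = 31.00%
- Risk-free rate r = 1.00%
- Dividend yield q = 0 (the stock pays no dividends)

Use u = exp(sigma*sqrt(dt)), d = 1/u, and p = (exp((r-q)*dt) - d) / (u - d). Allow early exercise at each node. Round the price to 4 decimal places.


Answer: Price = V(0,0) = 0.4452

Derivation:
dt = T/N = 0.250000
u = exp(sigma*sqrt(dt)) = 1.167658; d = 1/u = 0.856415
p = (exp((r-q)*dt) - d) / (u - d) = 0.469370
Discount per step: exp(-r*dt) = 0.997503
Stock lattice S(k, i) with i counting down-moves:
  k=0: S(0,0) = 9.6000
  k=1: S(1,0) = 11.2095; S(1,1) = 8.2216
  k=2: S(2,0) = 13.0889; S(2,1) = 9.6000; S(2,2) = 7.0411
Terminal payoffs V(N, i) = max(K - S_T, 0):
  V(2,0) = 0.000000; V(2,1) = 0.000000; V(2,2) = 1.588909
Backward induction: V(k, i) = exp(-r*dt) * [p * V(k+1, i) + (1-p) * V(k+1, i+1)]; then take max(V_cont, immediate exercise) for American.
  V(1,0) = exp(-r*dt) * [p*0.000000 + (1-p)*0.000000] = 0.000000; exercise = 0.000000; V(1,0) = max -> 0.000000
  V(1,1) = exp(-r*dt) * [p*0.000000 + (1-p)*1.588909] = 0.841018; exercise = 0.408414; V(1,1) = max -> 0.841018
  V(0,0) = exp(-r*dt) * [p*0.000000 + (1-p)*0.841018] = 0.445155; exercise = 0.000000; V(0,0) = max -> 0.445155


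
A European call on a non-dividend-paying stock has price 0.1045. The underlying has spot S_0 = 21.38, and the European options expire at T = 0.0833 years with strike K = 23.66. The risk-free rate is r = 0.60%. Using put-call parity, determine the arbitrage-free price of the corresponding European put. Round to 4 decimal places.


Put-call parity: C - P = S_0 * exp(-qT) - K * exp(-rT).
S_0 * exp(-qT) = 21.3800 * 1.00000000 = 21.38000000
K * exp(-rT) = 23.6600 * 0.99950032 = 23.64817769
P = C - S*exp(-qT) + K*exp(-rT)
P = 0.1045 - 21.38000000 + 23.64817769 = 2.3727

Answer: Put price = 2.3727


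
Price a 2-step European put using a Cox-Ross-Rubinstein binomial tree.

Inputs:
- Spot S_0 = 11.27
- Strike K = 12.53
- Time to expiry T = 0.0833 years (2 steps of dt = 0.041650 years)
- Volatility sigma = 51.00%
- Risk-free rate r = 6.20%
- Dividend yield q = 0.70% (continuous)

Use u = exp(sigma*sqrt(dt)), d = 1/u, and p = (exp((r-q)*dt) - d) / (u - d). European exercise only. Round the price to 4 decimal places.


dt = T/N = 0.041650
u = exp(sigma*sqrt(dt)) = 1.109692; d = 1/u = 0.901151
p = (exp((r-q)*dt) - d) / (u - d) = 0.485000
Discount per step: exp(-r*dt) = 0.997421
Stock lattice S(k, i) with i counting down-moves:
  k=0: S(0,0) = 11.2700
  k=1: S(1,0) = 12.5062; S(1,1) = 10.1560
  k=2: S(2,0) = 13.8781; S(2,1) = 11.2700; S(2,2) = 9.1521
Terminal payoffs V(N, i) = max(K - S_T, 0):
  V(2,0) = 0.000000; V(2,1) = 1.260000; V(2,2) = 3.377937
Backward induction: V(k, i) = exp(-r*dt) * [p * V(k+1, i) + (1-p) * V(k+1, i+1)].
  V(1,0) = exp(-r*dt) * [p*0.000000 + (1-p)*1.260000] = 0.647226
  V(1,1) = exp(-r*dt) * [p*1.260000 + (1-p)*3.377937] = 2.344675
  V(0,0) = exp(-r*dt) * [p*0.647226 + (1-p)*2.344675] = 1.517489

Answer: Price = V(0,0) = 1.5175


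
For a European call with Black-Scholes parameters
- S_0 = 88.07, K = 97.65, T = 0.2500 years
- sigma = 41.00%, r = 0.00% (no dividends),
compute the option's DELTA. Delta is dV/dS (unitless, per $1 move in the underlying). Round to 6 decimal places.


Answer: Delta = 0.344138

Derivation:
d1 = -0.4011961195; d2 = -0.6061961195
phi(d1) = 0.3680937211; exp(-qT) = 1.0000000000; exp(-rT) = 1.0000000000
N(d1) = 0.3441378687
Delta = exp(-qT) * N(d1) = 1.0000000000 * 0.3441378687 = 0.344138


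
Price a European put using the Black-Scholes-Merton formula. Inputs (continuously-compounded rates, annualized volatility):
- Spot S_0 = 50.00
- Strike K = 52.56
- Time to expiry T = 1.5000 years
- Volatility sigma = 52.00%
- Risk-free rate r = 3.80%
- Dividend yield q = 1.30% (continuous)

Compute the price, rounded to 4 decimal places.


d1 = (ln(S/K) + (r - q + 0.5*sigma^2) * T) / (sigma * sqrt(T)) = 0.29891254
d2 = d1 - sigma * sqrt(T) = -0.33795479
exp(-rT) = 0.94459407; exp(-qT) = 0.98068890
P = K * exp(-rT) * N(-d2) - S_0 * exp(-qT) * N(-d1)
N(-d1) = 0.38250339; N(-d2) = 0.63230137
P = 52.5600 * 0.94459407 * 0.63230137 - 50.0000 * 0.98068890 * 0.38250339 = 12.6366

Answer: Price = 12.6366


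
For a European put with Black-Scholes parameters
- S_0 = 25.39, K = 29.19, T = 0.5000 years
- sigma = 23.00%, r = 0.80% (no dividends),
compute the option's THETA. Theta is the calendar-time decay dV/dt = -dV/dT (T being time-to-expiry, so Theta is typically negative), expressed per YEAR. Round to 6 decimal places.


Answer: Theta = -1.051279

Derivation:
d1 = -0.7516593607; d2 = -0.9142939204
phi(d1) = 0.3007624795; exp(-qT) = 1.0000000000; exp(-rT) = 0.9960079893
Theta = -S*exp(-qT)*phi(d1)*sigma/(2*sqrt(T)) + r*K*exp(-rT)*N(-d2) - q*S*exp(-qT)*N(-d1)
N(-d1) = 0.7738720322; N(-d2) = 0.8197187878; sqrt(T) = 0.7071067812
Term 1 = -25.3900 * 1.0000000000 * 0.3007624795 * 0.2300 / (2 * 0.7071067812) = -1.2419359411
Term 2 = 0.0080 * 29.1900 * 0.9960079893 * 0.8197187878 = 0.1906565777
Term 3 = 0 (no dividend yield, q = 0)
Theta = -1.2419359411 + (0.1906565777) + (0.0000000000) = -1.051279


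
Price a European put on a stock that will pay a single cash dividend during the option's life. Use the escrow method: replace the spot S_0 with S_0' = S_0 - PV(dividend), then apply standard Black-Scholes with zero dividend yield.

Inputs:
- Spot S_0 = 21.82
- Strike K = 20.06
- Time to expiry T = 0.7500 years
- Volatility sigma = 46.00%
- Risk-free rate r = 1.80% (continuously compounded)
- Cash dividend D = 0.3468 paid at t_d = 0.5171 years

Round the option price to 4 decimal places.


PV(D) = D * exp(-r * t_d) = 0.3468 * 0.99073538 = 0.34358703
S_0' = S_0 - PV(D) = 21.8200 - 0.34358703 = 21.47641297
d1 = (ln(S_0'/K) + (r + sigma^2/2)*T) / (sigma*sqrt(T)) = 0.40433968
d2 = d1 - sigma*sqrt(T) = 0.00596799
exp(-rT) = 0.98659072
N(-d1) = 0.34298148; N(-d2) = 0.49761913
P = K * exp(-rT) * N(-d2) - S_0' * N(-d1) = 20.0600 * 0.98659072 * 0.49761913 - 21.47641297 * 0.34298148 = 2.4824

Answer: Price = 2.4824


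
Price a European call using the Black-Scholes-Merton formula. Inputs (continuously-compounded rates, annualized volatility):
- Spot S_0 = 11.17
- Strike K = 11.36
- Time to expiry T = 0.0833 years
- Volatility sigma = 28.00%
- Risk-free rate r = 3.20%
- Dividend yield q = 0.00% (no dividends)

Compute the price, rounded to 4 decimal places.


d1 = (ln(S/K) + (r - q + 0.5*sigma^2) * T) / (sigma * sqrt(T)) = -0.13532300
d2 = d1 - sigma * sqrt(T) = -0.21613587
exp(-rT) = 0.99733795; exp(-qT) = 1.00000000
C = S_0 * exp(-qT) * N(d1) - K * exp(-rT) * N(d2)
N(d1) = 0.44617825; N(d2) = 0.41444092
C = 11.1700 * 1.00000000 * 0.44617825 - 11.3600 * 0.99733795 * 0.41444092 = 0.2883

Answer: Price = 0.2883


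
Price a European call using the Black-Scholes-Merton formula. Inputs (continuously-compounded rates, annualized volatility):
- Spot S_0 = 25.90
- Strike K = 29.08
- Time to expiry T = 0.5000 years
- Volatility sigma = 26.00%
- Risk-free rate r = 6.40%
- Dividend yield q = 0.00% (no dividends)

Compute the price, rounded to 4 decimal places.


Answer: Price = 1.0493

Derivation:
d1 = (ln(S/K) + (r - q + 0.5*sigma^2) * T) / (sigma * sqrt(T)) = -0.36392982
d2 = d1 - sigma * sqrt(T) = -0.54777759
exp(-rT) = 0.96850658; exp(-qT) = 1.00000000
C = S_0 * exp(-qT) * N(d1) - K * exp(-rT) * N(d2)
N(d1) = 0.35795521; N(d2) = 0.29192232
C = 25.9000 * 1.00000000 * 0.35795521 - 29.0800 * 0.96850658 * 0.29192232 = 1.0493


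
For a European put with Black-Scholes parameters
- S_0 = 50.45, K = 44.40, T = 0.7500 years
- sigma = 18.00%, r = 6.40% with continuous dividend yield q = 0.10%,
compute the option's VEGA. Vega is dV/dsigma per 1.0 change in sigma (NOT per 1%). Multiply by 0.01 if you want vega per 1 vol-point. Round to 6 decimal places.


Answer: Vega = 8.472481

Derivation:
d1 = 1.2005246840; d2 = 1.0446401113
phi(d1) = 0.1940638032; exp(-qT) = 0.9992502812; exp(-rT) = 0.9531337871
Vega = S * exp(-qT) * phi(d1) * sqrt(T) = 50.4500 * 0.9992502812 * 0.1940638032 * 0.8660254038 = 8.472481


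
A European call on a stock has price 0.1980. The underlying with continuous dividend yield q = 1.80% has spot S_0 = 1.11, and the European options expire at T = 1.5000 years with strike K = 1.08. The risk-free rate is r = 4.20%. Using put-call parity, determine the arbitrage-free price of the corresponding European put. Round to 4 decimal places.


Put-call parity: C - P = S_0 * exp(-qT) - K * exp(-rT).
S_0 * exp(-qT) = 1.1100 * 0.97336124 = 1.08043098
K * exp(-rT) = 1.0800 * 0.93894347 = 1.01405895
P = C - S*exp(-qT) + K*exp(-rT)
P = 0.1980 - 1.08043098 + 1.01405895 = 0.1316

Answer: Put price = 0.1316


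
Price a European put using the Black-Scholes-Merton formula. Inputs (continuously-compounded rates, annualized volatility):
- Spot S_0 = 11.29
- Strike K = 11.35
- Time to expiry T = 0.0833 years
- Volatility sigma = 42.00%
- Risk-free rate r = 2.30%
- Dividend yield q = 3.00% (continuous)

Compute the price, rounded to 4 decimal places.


d1 = (ln(S/K) + (r - q + 0.5*sigma^2) * T) / (sigma * sqrt(T)) = 0.01207394
d2 = d1 - sigma * sqrt(T) = -0.10914537
exp(-rT) = 0.99808593; exp(-qT) = 0.99750412
P = K * exp(-rT) * N(-d2) - S_0 * exp(-qT) * N(-d1)
N(-d1) = 0.49518331; N(-d2) = 0.54345640
P = 11.3500 * 0.99808593 * 0.54345640 - 11.2900 * 0.99750412 * 0.49518331 = 0.5798

Answer: Price = 0.5798


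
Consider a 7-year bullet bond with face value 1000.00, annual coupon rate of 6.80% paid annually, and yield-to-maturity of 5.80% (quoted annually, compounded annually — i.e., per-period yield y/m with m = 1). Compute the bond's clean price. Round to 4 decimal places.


Coupon per period c = face * coupon_rate / m = 68.000000
Periods per year m = 1; per-period yield y/m = 0.058000
Number of cashflows N = 7
Cashflows (t years, CF_t, discount factor 1/(1+y/m)^(m*t), PV):
  t = 1.0000: CF_t = 68.000000, DF = 0.945180, PV = 64.272212
  t = 2.0000: CF_t = 68.000000, DF = 0.893364, PV = 60.748782
  t = 3.0000: CF_t = 68.000000, DF = 0.844390, PV = 57.418509
  t = 4.0000: CF_t = 68.000000, DF = 0.798100, PV = 54.270802
  t = 5.0000: CF_t = 68.000000, DF = 0.754348, PV = 51.295654
  t = 6.0000: CF_t = 68.000000, DF = 0.712994, PV = 48.483605
  t = 7.0000: CF_t = 1068.000000, DF = 0.673908, PV = 719.733270
Price P = sum_t PV_t = 1056.222835

Answer: Price = 1056.2228


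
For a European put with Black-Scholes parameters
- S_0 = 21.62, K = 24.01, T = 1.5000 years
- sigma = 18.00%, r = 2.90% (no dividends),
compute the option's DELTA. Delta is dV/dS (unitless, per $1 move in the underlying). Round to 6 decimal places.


Answer: Delta = -0.566736

Derivation:
d1 = -0.1680694617; d2 = -0.3885235385
phi(d1) = 0.3933473540; exp(-qT) = 1.0000000000; exp(-rT) = 0.9574325541
N(-d1) = 0.5667356832
Delta = -exp(-qT) * N(-d1) = -1.0000000000 * 0.5667356832 = -0.566736


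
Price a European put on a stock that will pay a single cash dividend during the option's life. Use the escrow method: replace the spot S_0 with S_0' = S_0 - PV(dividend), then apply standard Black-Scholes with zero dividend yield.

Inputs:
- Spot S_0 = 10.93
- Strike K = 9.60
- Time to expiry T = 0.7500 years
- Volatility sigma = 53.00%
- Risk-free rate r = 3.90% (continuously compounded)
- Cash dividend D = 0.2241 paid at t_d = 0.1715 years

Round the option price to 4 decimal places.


Answer: Price = 1.2063

Derivation:
PV(D) = D * exp(-r * t_d) = 0.2241 * 0.99333382 = 0.22260611
S_0' = S_0 - PV(D) = 10.9300 - 0.22260611 = 10.70739389
d1 = (ln(S_0'/K) + (r + sigma^2/2)*T) / (sigma*sqrt(T)) = 0.53107275
d2 = d1 - sigma*sqrt(T) = 0.07207929
exp(-rT) = 0.97117364
N(-d1) = 0.29768418; N(-d2) = 0.47126940
P = K * exp(-rT) * N(-d2) - S_0' * N(-d1) = 9.6000 * 0.97117364 * 0.47126940 - 10.70739389 * 0.29768418 = 1.2063


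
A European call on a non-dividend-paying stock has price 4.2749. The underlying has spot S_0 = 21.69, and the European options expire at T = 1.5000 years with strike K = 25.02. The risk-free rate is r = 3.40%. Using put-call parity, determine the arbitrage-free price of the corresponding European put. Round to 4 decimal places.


Answer: Put price = 6.3609

Derivation:
Put-call parity: C - P = S_0 * exp(-qT) - K * exp(-rT).
S_0 * exp(-qT) = 21.6900 * 1.00000000 = 21.69000000
K * exp(-rT) = 25.0200 * 0.95027867 = 23.77597234
P = C - S*exp(-qT) + K*exp(-rT)
P = 4.2749 - 21.69000000 + 23.77597234 = 6.3609


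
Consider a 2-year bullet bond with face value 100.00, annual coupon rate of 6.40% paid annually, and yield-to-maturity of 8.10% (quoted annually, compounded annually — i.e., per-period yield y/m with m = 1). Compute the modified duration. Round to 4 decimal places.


Coupon per period c = face * coupon_rate / m = 6.400000
Periods per year m = 1; per-period yield y/m = 0.081000
Number of cashflows N = 2
Cashflows (t years, CF_t, discount factor 1/(1+y/m)^(m*t), PV):
  t = 1.0000: CF_t = 6.400000, DF = 0.925069, PV = 5.920444
  t = 2.0000: CF_t = 106.400000, DF = 0.855753, PV = 91.052157
Price P = sum_t PV_t = 96.972601
First compute Macaulay numerator sum_t t * PV_t:
  t * PV_t at t = 1.0000: 5.920444
  t * PV_t at t = 2.0000: 182.104315
Macaulay duration D = 188.024759 / 96.972601 = 1.938947
Modified duration = D / (1 + y/m) = 1.938947 / (1 + 0.081000) = 1.793661

Answer: Modified duration = 1.7937


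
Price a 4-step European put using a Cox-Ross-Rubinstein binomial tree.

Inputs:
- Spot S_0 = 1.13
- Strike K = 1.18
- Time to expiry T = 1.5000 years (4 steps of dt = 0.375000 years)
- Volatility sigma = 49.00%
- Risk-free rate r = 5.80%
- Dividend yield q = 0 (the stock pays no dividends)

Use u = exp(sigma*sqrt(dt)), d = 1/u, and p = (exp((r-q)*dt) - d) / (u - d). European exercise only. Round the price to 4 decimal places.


dt = T/N = 0.375000
u = exp(sigma*sqrt(dt)) = 1.349943; d = 1/u = 0.740772
p = (exp((r-q)*dt) - d) / (u - d) = 0.461638
Discount per step: exp(-r*dt) = 0.978485
Stock lattice S(k, i) with i counting down-moves:
  k=0: S(0,0) = 1.1300
  k=1: S(1,0) = 1.5254; S(1,1) = 0.8371
  k=2: S(2,0) = 2.0593; S(2,1) = 1.1300; S(2,2) = 0.6201
  k=3: S(3,0) = 2.7799; S(3,1) = 1.5254; S(3,2) = 0.8371; S(3,3) = 0.4593
  k=4: S(4,0) = 3.7527; S(4,1) = 2.0593; S(4,2) = 1.1300; S(4,3) = 0.6201; S(4,4) = 0.3403
Terminal payoffs V(N, i) = max(K - S_T, 0):
  V(4,0) = 0.000000; V(4,1) = 0.000000; V(4,2) = 0.050000; V(4,3) = 0.559920; V(4,4) = 0.839736
Backward induction: V(k, i) = exp(-r*dt) * [p * V(k+1, i) + (1-p) * V(k+1, i+1)].
  V(3,0) = exp(-r*dt) * [p*0.000000 + (1-p)*0.000000] = 0.000000
  V(3,1) = exp(-r*dt) * [p*0.000000 + (1-p)*0.050000] = 0.026339
  V(3,2) = exp(-r*dt) * [p*0.050000 + (1-p)*0.559920] = 0.317540
  V(3,3) = exp(-r*dt) * [p*0.559920 + (1-p)*0.839736] = 0.695275
  V(2,0) = exp(-r*dt) * [p*0.000000 + (1-p)*0.026339] = 0.013875
  V(2,1) = exp(-r*dt) * [p*0.026339 + (1-p)*0.317540] = 0.179171
  V(2,2) = exp(-r*dt) * [p*0.317540 + (1-p)*0.695275] = 0.509691
  V(1,0) = exp(-r*dt) * [p*0.013875 + (1-p)*0.179171] = 0.100651
  V(1,1) = exp(-r*dt) * [p*0.179171 + (1-p)*0.509691] = 0.349427
  V(0,0) = exp(-r*dt) * [p*0.100651 + (1-p)*0.349427] = 0.229536

Answer: Price = V(0,0) = 0.2295


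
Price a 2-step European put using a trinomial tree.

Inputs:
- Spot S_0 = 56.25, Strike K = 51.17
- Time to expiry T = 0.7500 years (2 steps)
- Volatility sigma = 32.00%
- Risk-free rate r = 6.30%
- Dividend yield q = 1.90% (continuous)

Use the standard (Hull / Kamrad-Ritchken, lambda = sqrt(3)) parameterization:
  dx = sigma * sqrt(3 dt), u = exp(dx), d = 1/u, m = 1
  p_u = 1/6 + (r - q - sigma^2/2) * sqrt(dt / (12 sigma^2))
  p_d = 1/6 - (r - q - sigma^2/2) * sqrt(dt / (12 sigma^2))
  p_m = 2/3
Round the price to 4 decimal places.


Answer: Price = V(0,0) = 3.0398

Derivation:
dt = T/N = 0.375000; dx = sigma*sqrt(3*dt) = 0.339411
u = exp(dx) = 1.404121; d = 1/u = 0.712189
p_u = 0.162689, p_m = 0.666667, p_d = 0.170644
Discount per step: exp(-r*dt) = 0.976652
Stock lattice S(k, j) with j the centered position index:
  k=0: S(0,+0) = 56.2500
  k=1: S(1,-1) = 40.0607; S(1,+0) = 56.2500; S(1,+1) = 78.9818
  k=2: S(2,-2) = 28.5308; S(2,-1) = 40.0607; S(2,+0) = 56.2500; S(2,+1) = 78.9818; S(2,+2) = 110.9000
Terminal payoffs V(N, j) = max(K - S_T, 0):
  V(2,-2) = 22.639219; V(2,-1) = 11.109341; V(2,+0) = 0.000000; V(2,+1) = 0.000000; V(2,+2) = 0.000000
Backward induction: V(k, j) = exp(-r*dt) * [p_u * V(k+1, j+1) + p_m * V(k+1, j) + p_d * V(k+1, j-1)]
  V(1,-1) = exp(-r*dt) * [p_u*0.000000 + p_m*11.109341 + p_d*22.639219] = 11.006356
  V(1,+0) = exp(-r*dt) * [p_u*0.000000 + p_m*0.000000 + p_d*11.109341] = 1.851482
  V(1,+1) = exp(-r*dt) * [p_u*0.000000 + p_m*0.000000 + p_d*0.000000] = 0.000000
  V(0,+0) = exp(-r*dt) * [p_u*0.000000 + p_m*1.851482 + p_d*11.006356] = 3.039821


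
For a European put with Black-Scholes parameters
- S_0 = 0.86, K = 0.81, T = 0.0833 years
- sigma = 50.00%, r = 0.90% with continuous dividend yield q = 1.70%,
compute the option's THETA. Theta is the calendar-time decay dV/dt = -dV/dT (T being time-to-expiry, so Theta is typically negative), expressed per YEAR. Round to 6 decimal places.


Answer: Theta = -0.266058

Derivation:
d1 = 0.4826059903; d2 = 0.3382972934
phi(d1) = 0.3550868739; exp(-qT) = 0.9985849022; exp(-rT) = 0.9992505810
Theta = -S*exp(-qT)*phi(d1)*sigma/(2*sqrt(T)) + r*K*exp(-rT)*N(-d2) - q*S*exp(-qT)*N(-d1)
N(-d1) = 0.3146877625; N(-d2) = 0.3675695816; sqrt(T) = 0.2886173938
Term 1 = -0.8600 * 0.9985849022 * 0.3550868739 * 0.5000 / (2 * 0.2886173938) = -0.2641408514
Term 2 = 0.0090 * 0.8100 * 0.9992505810 * 0.3675695816 = 0.0026775741
Term 3 = -0.0170 * 0.8600 * 0.9985849022 * 0.3146877625 = -0.0045942246
Theta = -0.2641408514 + (0.0026775741) + (-0.0045942246) = -0.266058


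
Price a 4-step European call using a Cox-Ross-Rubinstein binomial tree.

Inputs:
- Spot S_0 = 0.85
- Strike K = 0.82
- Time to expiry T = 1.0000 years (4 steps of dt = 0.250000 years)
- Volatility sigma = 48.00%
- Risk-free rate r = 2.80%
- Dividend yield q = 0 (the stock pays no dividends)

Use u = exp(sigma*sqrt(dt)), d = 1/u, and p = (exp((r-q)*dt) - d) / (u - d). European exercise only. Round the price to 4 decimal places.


Answer: Price = V(0,0) = 0.1794

Derivation:
dt = T/N = 0.250000
u = exp(sigma*sqrt(dt)) = 1.271249; d = 1/u = 0.786628
p = (exp((r-q)*dt) - d) / (u - d) = 0.454781
Discount per step: exp(-r*dt) = 0.993024
Stock lattice S(k, i) with i counting down-moves:
  k=0: S(0,0) = 0.8500
  k=1: S(1,0) = 1.0806; S(1,1) = 0.6686
  k=2: S(2,0) = 1.3737; S(2,1) = 0.8500; S(2,2) = 0.5260
  k=3: S(3,0) = 1.7463; S(3,1) = 1.0806; S(3,2) = 0.6686; S(3,3) = 0.4137
  k=4: S(4,0) = 2.2199; S(4,1) = 1.3737; S(4,2) = 0.8500; S(4,3) = 0.5260; S(4,4) = 0.3255
Terminal payoffs V(N, i) = max(S_T - K, 0):
  V(4,0) = 1.399942; V(4,1) = 0.553663; V(4,2) = 0.030000; V(4,3) = 0.000000; V(4,4) = 0.000000
Backward induction: V(k, i) = exp(-r*dt) * [p * V(k+1, i) + (1-p) * V(k+1, i+1)].
  V(3,0) = exp(-r*dt) * [p*1.399942 + (1-p)*0.553663] = 0.931988
  V(3,1) = exp(-r*dt) * [p*0.553663 + (1-p)*0.030000] = 0.266282
  V(3,2) = exp(-r*dt) * [p*0.030000 + (1-p)*0.000000] = 0.013548
  V(3,3) = exp(-r*dt) * [p*0.000000 + (1-p)*0.000000] = 0.000000
  V(2,0) = exp(-r*dt) * [p*0.931988 + (1-p)*0.266282] = 0.565063
  V(2,1) = exp(-r*dt) * [p*0.266282 + (1-p)*0.013548] = 0.127590
  V(2,2) = exp(-r*dt) * [p*0.013548 + (1-p)*0.000000] = 0.006119
  V(1,0) = exp(-r*dt) * [p*0.565063 + (1-p)*0.127590] = 0.324267
  V(1,1) = exp(-r*dt) * [p*0.127590 + (1-p)*0.006119] = 0.060934
  V(0,0) = exp(-r*dt) * [p*0.324267 + (1-p)*0.060934] = 0.179432


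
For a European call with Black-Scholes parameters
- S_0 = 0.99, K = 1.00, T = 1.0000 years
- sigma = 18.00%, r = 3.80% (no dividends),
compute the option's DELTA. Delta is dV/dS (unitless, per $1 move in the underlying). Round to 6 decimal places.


d1 = 0.2452759119; d2 = 0.0652759119
phi(d1) = 0.3871207304; exp(-qT) = 1.0000000000; exp(-rT) = 0.9627129409
N(d1) = 0.5968785992
Delta = exp(-qT) * N(d1) = 1.0000000000 * 0.5968785992 = 0.596879

Answer: Delta = 0.596879


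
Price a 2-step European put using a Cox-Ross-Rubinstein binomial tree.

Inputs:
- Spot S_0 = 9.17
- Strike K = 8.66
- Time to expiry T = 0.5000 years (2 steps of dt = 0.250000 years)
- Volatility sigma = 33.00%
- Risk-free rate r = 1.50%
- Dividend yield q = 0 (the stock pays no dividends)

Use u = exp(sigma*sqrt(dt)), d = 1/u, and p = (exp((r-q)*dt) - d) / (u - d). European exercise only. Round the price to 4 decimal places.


dt = T/N = 0.250000
u = exp(sigma*sqrt(dt)) = 1.179393; d = 1/u = 0.847894
p = (exp((r-q)*dt) - d) / (u - d) = 0.470177
Discount per step: exp(-r*dt) = 0.996257
Stock lattice S(k, i) with i counting down-moves:
  k=0: S(0,0) = 9.1700
  k=1: S(1,0) = 10.8150; S(1,1) = 7.7752
  k=2: S(2,0) = 12.7552; S(2,1) = 9.1700; S(2,2) = 6.5925
Terminal payoffs V(N, i) = max(K - S_T, 0):
  V(2,0) = 0.000000; V(2,1) = 0.000000; V(2,2) = 2.067469
Backward induction: V(k, i) = exp(-r*dt) * [p * V(k+1, i) + (1-p) * V(k+1, i+1)].
  V(1,0) = exp(-r*dt) * [p*0.000000 + (1-p)*0.000000] = 0.000000
  V(1,1) = exp(-r*dt) * [p*0.000000 + (1-p)*2.067469] = 1.091293
  V(0,0) = exp(-r*dt) * [p*0.000000 + (1-p)*1.091293] = 0.576028

Answer: Price = V(0,0) = 0.5760


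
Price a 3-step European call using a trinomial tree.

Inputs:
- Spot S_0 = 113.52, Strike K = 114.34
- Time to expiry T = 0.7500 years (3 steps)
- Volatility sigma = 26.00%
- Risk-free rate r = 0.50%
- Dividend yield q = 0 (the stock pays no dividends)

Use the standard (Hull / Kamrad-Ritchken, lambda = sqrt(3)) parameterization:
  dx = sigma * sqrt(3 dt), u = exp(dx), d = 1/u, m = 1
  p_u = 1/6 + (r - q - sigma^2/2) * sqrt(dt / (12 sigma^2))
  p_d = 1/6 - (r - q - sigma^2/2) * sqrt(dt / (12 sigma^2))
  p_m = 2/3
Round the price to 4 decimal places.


dt = T/N = 0.250000; dx = sigma*sqrt(3*dt) = 0.225167
u = exp(dx) = 1.252531; d = 1/u = 0.798383
p_u = 0.150679, p_m = 0.666667, p_d = 0.182655
Discount per step: exp(-r*dt) = 0.998751
Stock lattice S(k, j) with j the centered position index:
  k=0: S(0,+0) = 113.5200
  k=1: S(1,-1) = 90.6325; S(1,+0) = 113.5200; S(1,+1) = 142.1874
  k=2: S(2,-2) = 72.3594; S(2,-1) = 90.6325; S(2,+0) = 113.5200; S(2,+1) = 142.1874; S(2,+2) = 178.0941
  k=3: S(3,-3) = 57.7706; S(3,-2) = 72.3594; S(3,-1) = 90.6325; S(3,+0) = 113.5200; S(3,+1) = 142.1874; S(3,+2) = 178.0941; S(3,+3) = 223.0685
Terminal payoffs V(N, j) = max(S_T - K, 0):
  V(3,-3) = 0.000000; V(3,-2) = 0.000000; V(3,-1) = 0.000000; V(3,+0) = 0.000000; V(3,+1) = 27.847362; V(3,+2) = 63.754132; V(3,+3) = 108.728489
Backward induction: V(k, j) = exp(-r*dt) * [p_u * V(k+1, j+1) + p_m * V(k+1, j) + p_d * V(k+1, j-1)]
  V(2,-2) = exp(-r*dt) * [p_u*0.000000 + p_m*0.000000 + p_d*0.000000] = 0.000000
  V(2,-1) = exp(-r*dt) * [p_u*0.000000 + p_m*0.000000 + p_d*0.000000] = 0.000000
  V(2,+0) = exp(-r*dt) * [p_u*27.847362 + p_m*0.000000 + p_d*0.000000] = 4.190757
  V(2,+1) = exp(-r*dt) * [p_u*63.754132 + p_m*27.847362 + p_d*0.000000] = 28.136093
  V(2,+2) = exp(-r*dt) * [p_u*108.728489 + p_m*63.754132 + p_d*27.847362] = 63.892341
  V(1,-1) = exp(-r*dt) * [p_u*4.190757 + p_m*0.000000 + p_d*0.000000] = 0.630668
  V(1,+0) = exp(-r*dt) * [p_u*28.136093 + p_m*4.190757 + p_d*0.000000] = 7.024556
  V(1,+1) = exp(-r*dt) * [p_u*63.892341 + p_m*28.136093 + p_d*4.190757] = 29.113645
  V(0,+0) = exp(-r*dt) * [p_u*29.113645 + p_m*7.024556 + p_d*0.630668] = 9.173559

Answer: Price = V(0,0) = 9.1736


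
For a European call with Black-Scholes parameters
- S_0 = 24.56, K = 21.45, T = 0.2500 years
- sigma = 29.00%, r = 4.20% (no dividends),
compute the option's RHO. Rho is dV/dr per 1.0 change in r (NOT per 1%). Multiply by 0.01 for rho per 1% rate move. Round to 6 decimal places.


Answer: Rho = 4.376593

Derivation:
d1 = 1.0786686752; d2 = 0.9336686752
phi(d1) = 0.2229736695; exp(-qT) = 1.0000000000; exp(-rT) = 0.9895549326
N(d2) = 0.8247625859
Rho = K*T*exp(-rT)*N(d2) = 21.4500 * 0.2500 * 0.9895549326 * 0.8247625859 = 4.376593


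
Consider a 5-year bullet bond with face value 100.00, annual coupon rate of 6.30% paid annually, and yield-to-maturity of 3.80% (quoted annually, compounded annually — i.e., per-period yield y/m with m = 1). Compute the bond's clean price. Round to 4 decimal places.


Answer: Price = 111.1924

Derivation:
Coupon per period c = face * coupon_rate / m = 6.300000
Periods per year m = 1; per-period yield y/m = 0.038000
Number of cashflows N = 5
Cashflows (t years, CF_t, discount factor 1/(1+y/m)^(m*t), PV):
  t = 1.0000: CF_t = 6.300000, DF = 0.963391, PV = 6.069364
  t = 2.0000: CF_t = 6.300000, DF = 0.928122, PV = 5.847172
  t = 3.0000: CF_t = 6.300000, DF = 0.894145, PV = 5.633113
  t = 4.0000: CF_t = 6.300000, DF = 0.861411, PV = 5.426891
  t = 5.0000: CF_t = 106.300000, DF = 0.829876, PV = 88.215824
Price P = sum_t PV_t = 111.192365


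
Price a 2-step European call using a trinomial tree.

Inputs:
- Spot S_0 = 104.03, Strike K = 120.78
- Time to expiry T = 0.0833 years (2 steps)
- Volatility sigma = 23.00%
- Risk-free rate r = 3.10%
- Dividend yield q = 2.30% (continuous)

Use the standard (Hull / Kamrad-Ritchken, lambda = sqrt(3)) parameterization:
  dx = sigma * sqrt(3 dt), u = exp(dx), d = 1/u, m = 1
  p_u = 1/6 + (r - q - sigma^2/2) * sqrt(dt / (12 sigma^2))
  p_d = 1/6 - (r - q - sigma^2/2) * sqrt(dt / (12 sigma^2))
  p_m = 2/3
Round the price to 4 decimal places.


dt = T/N = 0.041650; dx = sigma*sqrt(3*dt) = 0.081301
u = exp(dx) = 1.084697; d = 1/u = 0.921916
p_u = 0.161941, p_m = 0.666667, p_d = 0.171393
Discount per step: exp(-r*dt) = 0.998710
Stock lattice S(k, j) with j the centered position index:
  k=0: S(0,+0) = 104.0300
  k=1: S(1,-1) = 95.9069; S(1,+0) = 104.0300; S(1,+1) = 112.8411
  k=2: S(2,-2) = 88.4182; S(2,-1) = 95.9069; S(2,+0) = 104.0300; S(2,+1) = 112.8411; S(2,+2) = 122.3984
Terminal payoffs V(N, j) = max(S_T - K, 0):
  V(2,-2) = 0.000000; V(2,-1) = 0.000000; V(2,+0) = 0.000000; V(2,+1) = 0.000000; V(2,+2) = 1.618406
Backward induction: V(k, j) = exp(-r*dt) * [p_u * V(k+1, j+1) + p_m * V(k+1, j) + p_d * V(k+1, j-1)]
  V(1,-1) = exp(-r*dt) * [p_u*0.000000 + p_m*0.000000 + p_d*0.000000] = 0.000000
  V(1,+0) = exp(-r*dt) * [p_u*0.000000 + p_m*0.000000 + p_d*0.000000] = 0.000000
  V(1,+1) = exp(-r*dt) * [p_u*1.618406 + p_m*0.000000 + p_d*0.000000] = 0.261748
  V(0,+0) = exp(-r*dt) * [p_u*0.261748 + p_m*0.000000 + p_d*0.000000] = 0.042333

Answer: Price = V(0,0) = 0.0423


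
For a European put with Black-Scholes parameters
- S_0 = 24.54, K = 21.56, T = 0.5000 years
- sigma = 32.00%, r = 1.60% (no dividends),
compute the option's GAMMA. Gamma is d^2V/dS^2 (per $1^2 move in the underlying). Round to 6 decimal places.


d1 = 0.7206509398; d2 = 0.4943767698
phi(d1) = 0.3077069464; exp(-qT) = 1.0000000000; exp(-rT) = 0.9920319148
Gamma = exp(-qT) * phi(d1) / (S * sigma * sqrt(T)) = 1.0000000000 * 0.3077069464 / (24.5400 * 0.3200 * 0.7071067812) = 0.055415

Answer: Gamma = 0.055415


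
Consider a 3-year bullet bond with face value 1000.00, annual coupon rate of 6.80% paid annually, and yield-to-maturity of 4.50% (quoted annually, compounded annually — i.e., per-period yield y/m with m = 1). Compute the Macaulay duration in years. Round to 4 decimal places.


Answer: Macaulay duration = 2.8190 years

Derivation:
Coupon per period c = face * coupon_rate / m = 68.000000
Periods per year m = 1; per-period yield y/m = 0.045000
Number of cashflows N = 3
Cashflows (t years, CF_t, discount factor 1/(1+y/m)^(m*t), PV):
  t = 1.0000: CF_t = 68.000000, DF = 0.956938, PV = 65.071770
  t = 2.0000: CF_t = 68.000000, DF = 0.915730, PV = 62.269637
  t = 3.0000: CF_t = 1068.000000, DF = 0.876297, PV = 935.884773
Price P = sum_t PV_t = 1063.226180
Macaulay numerator sum_t t * PV_t:
  t * PV_t at t = 1.0000: 65.071770
  t * PV_t at t = 2.0000: 124.539273
  t * PV_t at t = 3.0000: 2807.654319
Macaulay duration D = (sum_t t * PV_t) / P = 2997.265363 / 1063.226180 = 2.819029


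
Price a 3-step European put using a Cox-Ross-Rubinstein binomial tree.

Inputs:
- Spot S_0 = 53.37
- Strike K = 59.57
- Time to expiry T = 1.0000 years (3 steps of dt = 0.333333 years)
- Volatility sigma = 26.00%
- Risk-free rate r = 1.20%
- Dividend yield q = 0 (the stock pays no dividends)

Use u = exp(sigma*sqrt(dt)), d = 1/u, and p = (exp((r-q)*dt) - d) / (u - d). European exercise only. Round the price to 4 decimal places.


dt = T/N = 0.333333
u = exp(sigma*sqrt(dt)) = 1.161963; d = 1/u = 0.860612
p = (exp((r-q)*dt) - d) / (u - d) = 0.475843
Discount per step: exp(-r*dt) = 0.996008
Stock lattice S(k, i) with i counting down-moves:
  k=0: S(0,0) = 53.3700
  k=1: S(1,0) = 62.0140; S(1,1) = 45.9309
  k=2: S(2,0) = 72.0580; S(2,1) = 53.3700; S(2,2) = 39.5287
  k=3: S(3,0) = 83.7287; S(3,1) = 62.0140; S(3,2) = 45.9309; S(3,3) = 34.0189
Terminal payoffs V(N, i) = max(K - S_T, 0):
  V(3,0) = 0.000000; V(3,1) = 0.000000; V(3,2) = 13.639117; V(3,3) = 25.551123
Backward induction: V(k, i) = exp(-r*dt) * [p * V(k+1, i) + (1-p) * V(k+1, i+1)].
  V(2,0) = exp(-r*dt) * [p*0.000000 + (1-p)*0.000000] = 0.000000
  V(2,1) = exp(-r*dt) * [p*0.000000 + (1-p)*13.639117] = 7.120504
  V(2,2) = exp(-r*dt) * [p*13.639117 + (1-p)*25.551123] = 19.803509
  V(1,0) = exp(-r*dt) * [p*0.000000 + (1-p)*7.120504] = 3.717365
  V(1,1) = exp(-r*dt) * [p*7.120504 + (1-p)*19.803509] = 13.713430
  V(0,0) = exp(-r*dt) * [p*3.717365 + (1-p)*13.713430] = 8.921120

Answer: Price = V(0,0) = 8.9211


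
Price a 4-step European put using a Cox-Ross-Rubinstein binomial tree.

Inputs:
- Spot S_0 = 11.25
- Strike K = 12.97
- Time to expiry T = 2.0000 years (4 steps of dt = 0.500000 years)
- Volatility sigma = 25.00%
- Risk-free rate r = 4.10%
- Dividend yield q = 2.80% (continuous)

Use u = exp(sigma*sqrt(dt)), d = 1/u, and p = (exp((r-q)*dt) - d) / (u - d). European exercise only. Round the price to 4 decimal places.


dt = T/N = 0.500000
u = exp(sigma*sqrt(dt)) = 1.193365; d = 1/u = 0.837967
p = (exp((r-q)*dt) - d) / (u - d) = 0.474269
Discount per step: exp(-r*dt) = 0.979709
Stock lattice S(k, i) with i counting down-moves:
  k=0: S(0,0) = 11.2500
  k=1: S(1,0) = 13.4254; S(1,1) = 9.4271
  k=2: S(2,0) = 16.0213; S(2,1) = 11.2500; S(2,2) = 7.8996
  k=3: S(3,0) = 19.1193; S(3,1) = 13.4254; S(3,2) = 9.4271; S(3,3) = 6.6196
  k=4: S(4,0) = 22.8163; S(4,1) = 16.0213; S(4,2) = 11.2500; S(4,3) = 7.8996; S(4,4) = 5.5470
Terminal payoffs V(N, i) = max(K - S_T, 0):
  V(4,0) = 0.000000; V(4,1) = 0.000000; V(4,2) = 1.720000; V(4,3) = 5.070379; V(4,4) = 7.422977
Backward induction: V(k, i) = exp(-r*dt) * [p * V(k+1, i) + (1-p) * V(k+1, i+1)].
  V(3,0) = exp(-r*dt) * [p*0.000000 + (1-p)*0.000000] = 0.000000
  V(3,1) = exp(-r*dt) * [p*0.000000 + (1-p)*1.720000] = 0.885908
  V(3,2) = exp(-r*dt) * [p*1.720000 + (1-p)*5.070379] = 3.410755
  V(3,3) = exp(-r*dt) * [p*5.070379 + (1-p)*7.422977] = 6.179230
  V(2,0) = exp(-r*dt) * [p*0.000000 + (1-p)*0.885908] = 0.456298
  V(2,1) = exp(-r*dt) * [p*0.885908 + (1-p)*3.410755] = 2.168386
  V(2,2) = exp(-r*dt) * [p*3.410755 + (1-p)*6.179230] = 4.767485
  V(1,0) = exp(-r*dt) * [p*0.456298 + (1-p)*2.168386] = 1.328872
  V(1,1) = exp(-r*dt) * [p*2.168386 + (1-p)*4.767485] = 3.463086
  V(0,0) = exp(-r*dt) * [p*1.328872 + (1-p)*3.463086] = 2.401161

Answer: Price = V(0,0) = 2.4012
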